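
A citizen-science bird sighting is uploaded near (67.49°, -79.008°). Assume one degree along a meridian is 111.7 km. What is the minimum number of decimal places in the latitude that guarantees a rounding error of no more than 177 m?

3 decimal places

One degree of latitude covers 111700 m.
N decimal places → at most half a unit in the last place, 0.5 × 10⁻ᴺ° = 111700/2 × 10⁻ᴺ m.
Setting 55850 × 10⁻ᴺ ≤ 177 gives 10ᴺ ≥ 315.5, i.e. N ≥ 2.50.
So 3 decimal places suffice (55.9 m); 2 would allow up to 558 m.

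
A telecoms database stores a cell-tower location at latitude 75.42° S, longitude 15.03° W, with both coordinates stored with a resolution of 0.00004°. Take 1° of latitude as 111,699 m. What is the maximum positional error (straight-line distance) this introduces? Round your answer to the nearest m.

With a 0.00004° grid the true value lies within half a step, ±0.00004°/2 = ±2e-05°, of the stored one.
North–south component: 2e-05° × 111699 = 2.23398 m.
East–west component at 75.42°: 2e-05° × 111699 × cos 75.42° ≈ 2e-05 × 28118.2 ≈ 0.562363 m.
Combining orthogonally: (2.23398² + 0.562363²)^½ ≈ 2.30368 m.

2 m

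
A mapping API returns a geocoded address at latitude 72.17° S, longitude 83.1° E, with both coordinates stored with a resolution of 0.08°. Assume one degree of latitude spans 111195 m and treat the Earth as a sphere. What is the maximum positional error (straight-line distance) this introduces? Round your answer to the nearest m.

4652 m

With a 0.08° grid the true value lies within half a step, ±0.08°/2 = ±0.04°, of the stored one.
North–south component: 0.04° × 111195 = 4447.8 m.
East–west component at 72.17°: 0.04° × 111195 × cos 72.17° ≈ 0.04 × 34047.2 ≈ 1361.89 m.
Worst case both components are at the extreme and orthogonal: √(4447.8² + 1361.89²) ≈ 4651.63 m.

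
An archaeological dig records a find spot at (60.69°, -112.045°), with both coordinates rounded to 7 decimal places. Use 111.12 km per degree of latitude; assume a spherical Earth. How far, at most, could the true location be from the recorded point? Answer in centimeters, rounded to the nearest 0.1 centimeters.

Rounding to 7 decimal places leaves each coordinate within ±5e-08° of the true value.
Latitude error → 5e-08 × 111120 = 0.005556 m along the meridian.
East–west component at 60.69°: 5e-08° × 111120 × cos 60.69° ≈ 5e-08 × 54397.1 ≈ 0.00271985 m.
Worst case both components are at the extreme and orthogonal: √(0.005556² + 0.00271985²) ≈ 0.00618601 m.
That is 0.00618601 m = 0.6186 cm.

0.6 centimeters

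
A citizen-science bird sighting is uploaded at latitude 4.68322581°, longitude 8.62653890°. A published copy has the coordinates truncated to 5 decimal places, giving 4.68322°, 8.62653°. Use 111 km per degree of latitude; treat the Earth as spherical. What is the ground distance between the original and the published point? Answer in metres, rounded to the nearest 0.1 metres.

1.2 metres

Δlat = 4.68322581 − 4.68322 = +0.00000581°; Δlon = 8.62653890 − 8.62653 = +0.00000890°.
N–S: 0.00000581° × 111000 m/° = 0.64491 m.
E–W at 4.68322°: 0.00000890° × 111000 × cos 4.68322° = 0.00000890 × 111000 × 0.9967 ≈ 0.984602 m.
Distance: √(0.64491² + 0.984602²) ≈ 1.17701 m.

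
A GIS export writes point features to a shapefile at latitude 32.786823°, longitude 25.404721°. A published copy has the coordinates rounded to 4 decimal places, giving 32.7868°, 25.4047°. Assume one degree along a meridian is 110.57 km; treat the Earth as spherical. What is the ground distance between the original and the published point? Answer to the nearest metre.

3 metres

Δlat = 32.786823 − 32.7868 = +0.000023°; Δlon = 25.404721 − 25.4047 = +0.000021°.
North–south shift: 0.000023 × 110570 = 2.54311 m.
East–west at this latitude: 0.000021° × 110570 × cos 32.7868° ≈ 0.000021 × 92955.2 = 1.95206 m.
Combined displacement = (2.54311² + 1.95206²)^½ ≈ 3.20592 m.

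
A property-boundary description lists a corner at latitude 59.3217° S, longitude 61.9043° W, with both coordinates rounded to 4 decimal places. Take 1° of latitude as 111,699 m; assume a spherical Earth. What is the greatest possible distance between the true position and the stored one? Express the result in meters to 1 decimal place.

6.3 meters

Rounding to 4 decimal places leaves each coordinate within ±5e-05° of the true value.
Latitude error → 5e-05 × 111699 = 5.58495 m along the meridian.
Longitude error → 5e-05 × 111699 × cos 59.3217° = 5e-05 × 111699 × 0.5102 ≈ 2.84954 m.
Combining orthogonally: (5.58495² + 2.84954²)^½ ≈ 6.26989 m.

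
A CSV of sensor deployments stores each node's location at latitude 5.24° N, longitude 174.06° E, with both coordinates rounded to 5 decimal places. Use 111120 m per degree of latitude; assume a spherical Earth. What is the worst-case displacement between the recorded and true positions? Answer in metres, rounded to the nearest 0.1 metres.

0.8 metres

Rounding to 5 decimal places leaves each coordinate within ±5e-06° of the true value.
Latitude error → 5e-06 × 111120 = 0.5556 m along the meridian.
Longitude error → 5e-06 × 111120 × cos 5.24° = 5e-06 × 111120 × 0.9958 ≈ 0.553278 m.
Combining orthogonally: (0.5556² + 0.553278²)^½ ≈ 0.784097 m.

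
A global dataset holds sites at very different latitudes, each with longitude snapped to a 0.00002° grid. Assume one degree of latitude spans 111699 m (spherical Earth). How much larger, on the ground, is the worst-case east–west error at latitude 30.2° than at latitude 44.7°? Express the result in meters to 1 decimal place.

With a 0.00002° grid the true value lies within half a step, ±0.00002°/2 = ±1e-05°, of the stored one.
At 30.2°: 1e-05° × 111699 × cos 30.2° = 1e-05 × 111699 × 0.8643 ≈ 0.96539 m.
At 44.7°: 1e-05° × 111699 × cos 44.7° = 1e-05 × 111699 × 0.7108 ≈ 0.79396 m.
Difference: 0.96539 − 0.79396 = 0.17143 m.

0.2 meters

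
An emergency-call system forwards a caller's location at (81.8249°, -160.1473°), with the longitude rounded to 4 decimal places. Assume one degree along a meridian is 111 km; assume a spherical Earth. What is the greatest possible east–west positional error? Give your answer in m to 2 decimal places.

Rounding to 4 decimal places leaves the longitude within ±5e-05° of the true value.
At latitude 81.8249° a degree of longitude spans 111000 m × cos 81.8249° = 111000 × 0.1422 ≈ 15784.1 m.
East–west error: 5e-05° × 15784.1 m/° ≈ 0.789203 m.

0.79 m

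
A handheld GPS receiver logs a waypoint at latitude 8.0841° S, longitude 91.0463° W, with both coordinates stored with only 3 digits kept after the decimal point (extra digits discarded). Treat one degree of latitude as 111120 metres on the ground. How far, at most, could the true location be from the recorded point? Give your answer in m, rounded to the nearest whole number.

156 m

Truncating at 3 decimal places can drop up to a full unit in the last place, so each coordinate may be off by as much as 0.001°.
N–S: 0.001° × 111120 m/° = 111.12 m.
E–W at 8.0841°: 0.001° × 111120 × cos 8.0841° = 0.001 × 111120 × 0.9901 ≈ 110.016 m.
Worst case both components are at the extreme and orthogonal: √(111.12² + 110.016²) ≈ 156.369 m.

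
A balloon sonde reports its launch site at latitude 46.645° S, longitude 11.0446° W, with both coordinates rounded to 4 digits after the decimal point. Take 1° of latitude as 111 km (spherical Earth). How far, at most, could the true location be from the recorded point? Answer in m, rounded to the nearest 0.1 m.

6.7 m

Rounding to 4 decimal places leaves each coordinate within ±5e-05° of the true value.
N–S: 5e-05° × 111000 m/° = 5.55 m.
East–west component at 46.645°: 5e-05° × 111000 × cos 46.645° ≈ 5e-05 × 76203.3 ≈ 3.81017 m.
Worst case both components are at the extreme and orthogonal: √(5.55² + 3.81017²) ≈ 6.732 m.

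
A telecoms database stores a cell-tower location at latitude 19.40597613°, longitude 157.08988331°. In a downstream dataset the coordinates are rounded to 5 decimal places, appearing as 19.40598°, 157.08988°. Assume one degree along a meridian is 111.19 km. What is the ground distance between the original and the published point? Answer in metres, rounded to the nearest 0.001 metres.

The latitude changed by -0.00000387° and the longitude by +0.00000331°.
N–S: -0.00000387° × 111190 m/° = -0.430305 m.
E–W at 19.406°: 0.00000331° × 111190 × cos 19.406° = 0.00000331 × 111190 × 0.9432 ≈ 0.34713 m.
Hypotenuse of the two orthogonal shifts: √(0.430305² + 0.34713²) = 0.552867 m.

0.553 metres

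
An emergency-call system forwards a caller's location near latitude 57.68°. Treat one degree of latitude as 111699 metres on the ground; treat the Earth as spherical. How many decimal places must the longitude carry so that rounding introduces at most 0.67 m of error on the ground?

At 57.68° one degree of longitude covers 111699 × cos 57.68° ≈ 111699 × 0.5346 ≈ 59719.6 m.
N decimal places → at most half a unit in the last place, 0.5 × 10⁻ᴺ° = 59719.6/2 × 10⁻ᴺ m.
Setting 29859.8 × 10⁻ᴺ ≤ 0.67 gives 10ᴺ ≥ 4.457e+04, i.e. N ≥ 4.65.
So 5 decimal places suffice (0.299 m); 4 would allow up to 2.99 m.

5 decimal places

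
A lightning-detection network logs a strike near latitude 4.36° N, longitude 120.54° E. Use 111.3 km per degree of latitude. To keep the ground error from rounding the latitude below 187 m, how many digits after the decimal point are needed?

3 decimal places

One degree of latitude covers 111300 m.
N decimal places → at most half a unit in the last place, 0.5 × 10⁻ᴺ° = 111300/2 × 10⁻ᴺ m.
Setting 55650 × 10⁻ᴺ ≤ 187 gives 10ᴺ ≥ 297.6, i.e. N ≥ 2.47.
So 3 decimal places suffice (55.6 m); 2 would allow up to 556 m.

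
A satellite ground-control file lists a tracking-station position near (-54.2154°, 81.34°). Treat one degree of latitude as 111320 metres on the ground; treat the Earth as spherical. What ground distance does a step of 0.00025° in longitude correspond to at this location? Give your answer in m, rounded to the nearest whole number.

0.00025° of longitude at 54.2154° is 0.00025 × 111320 × cos 54.2154° ≈ 0.00025 × 65093.2 = 16.2733 m.

16 m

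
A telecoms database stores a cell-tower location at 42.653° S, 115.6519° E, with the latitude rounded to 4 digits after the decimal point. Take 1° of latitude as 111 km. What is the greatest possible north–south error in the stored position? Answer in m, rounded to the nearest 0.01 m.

5.55 m

Rounding to 4 decimal places leaves the latitude within ±5e-05° of the true value.
So the N–S error is at most 5e-05 × 111000 = 5.55 m.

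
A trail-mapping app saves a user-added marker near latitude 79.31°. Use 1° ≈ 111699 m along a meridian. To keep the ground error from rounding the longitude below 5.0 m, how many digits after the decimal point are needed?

4 decimal places

At 79.31° one degree of longitude covers 111699 × cos 79.31° ≈ 111699 × 0.1855 ≈ 20719.6 m.
N decimal places → at most half a unit in the last place, 0.5 × 10⁻ᴺ° = 20719.6/2 × 10⁻ᴺ m.
Setting 10359.8 × 10⁻ᴺ ≤ 5.0 gives 10ᴺ ≥ 2072, i.e. N ≥ 3.32.
N = 3 would give 10.4 m (too coarse); N = 4 gives 1.04 m ≤ 5.0 m.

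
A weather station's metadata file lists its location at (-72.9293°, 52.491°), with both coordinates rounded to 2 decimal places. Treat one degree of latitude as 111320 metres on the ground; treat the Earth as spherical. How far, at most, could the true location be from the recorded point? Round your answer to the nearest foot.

1903 feet

Rounding to 2 decimal places leaves each coordinate within ±0.005° of the true value.
Latitude error → 0.005 × 111320 = 556.6 m along the meridian.
Longitude error → 0.005 × 111320 × cos 72.9293° = 0.005 × 111320 × 0.2936 ≈ 163.391 m.
Combining orthogonally: (556.6² + 163.391²)^½ ≈ 580.086 m.
In feet: 580.086 m ÷ 0.3048 ≈ 1903.2 ft.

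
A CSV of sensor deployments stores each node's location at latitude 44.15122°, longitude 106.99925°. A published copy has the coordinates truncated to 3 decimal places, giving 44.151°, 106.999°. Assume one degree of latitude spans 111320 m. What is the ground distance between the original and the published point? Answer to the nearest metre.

The latitude changed by +0.00022° and the longitude by +0.00025°.
North–south shift: 0.00022 × 111320 = 24.4904 m.
E–W at 44.151°: 0.00025° × 111320 × cos 44.151° = 0.00025 × 111320 × 0.7175 ≈ 19.9682 m.
Hypotenuse of the two orthogonal shifts: √(24.4904² + 19.9682²) = 31.5992 m.

32 metres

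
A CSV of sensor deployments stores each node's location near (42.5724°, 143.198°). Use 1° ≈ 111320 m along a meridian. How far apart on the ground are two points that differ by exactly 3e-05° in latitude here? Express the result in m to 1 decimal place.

3.3 m

3e-05° × 111320 m/° = 3.3396 m.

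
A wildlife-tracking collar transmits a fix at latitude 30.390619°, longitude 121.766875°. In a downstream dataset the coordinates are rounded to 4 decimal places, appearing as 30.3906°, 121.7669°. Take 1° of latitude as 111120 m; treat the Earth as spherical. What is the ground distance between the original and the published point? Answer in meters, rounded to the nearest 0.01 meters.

3.19 meters

Δlat = 30.390619 − 30.3906 = +0.000019°; Δlon = 121.766875 − 121.7669 = -0.000025°.
North–south shift: 0.000019 × 111120 = 2.11128 m.
E–W at 30.3906°: -0.000025° × 111120 × cos 30.3906° = -0.000025 × 111120 × 0.8626 ≈ -2.39629 m.
Distance: √(2.11128² + 2.39629²) ≈ 3.1937 m.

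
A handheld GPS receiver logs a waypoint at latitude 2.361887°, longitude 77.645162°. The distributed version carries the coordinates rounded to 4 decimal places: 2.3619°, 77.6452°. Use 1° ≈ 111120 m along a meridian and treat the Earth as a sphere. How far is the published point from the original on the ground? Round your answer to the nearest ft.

The latitude changed by -0.000013° and the longitude by -0.000038°.
North–south shift: -0.000013 × 111120 = -1.44456 m.
E–W at 2.3619°: -0.000038° × 111120 × cos 2.3619° = -0.000038 × 111120 × 0.9992 ≈ -4.21897 m.
Combined displacement = (1.44456² + 4.21897²)^½ ≈ 4.45943 m.
In feet: 4.45943 m ÷ 0.3048 ≈ 14.631 ft.

15 ft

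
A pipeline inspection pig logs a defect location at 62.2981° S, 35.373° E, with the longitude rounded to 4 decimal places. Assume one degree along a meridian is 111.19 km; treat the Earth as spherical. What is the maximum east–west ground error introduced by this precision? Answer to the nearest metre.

3 metres

Rounding to 4 decimal places leaves the longitude within ±5e-05° of the true value.
Parallels shrink by cos φ, so at 62.2981° a degree of longitude is 111190 × 0.4649 ≈ 51689.1 m.
Maximum E–W displacement: 5e-05 × 51689.1 = 2.58445 m.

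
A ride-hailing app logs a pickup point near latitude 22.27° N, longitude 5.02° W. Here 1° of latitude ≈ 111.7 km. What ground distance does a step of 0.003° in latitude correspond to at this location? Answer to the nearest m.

0.003° × 111700 m/° = 335.1 m.

335 m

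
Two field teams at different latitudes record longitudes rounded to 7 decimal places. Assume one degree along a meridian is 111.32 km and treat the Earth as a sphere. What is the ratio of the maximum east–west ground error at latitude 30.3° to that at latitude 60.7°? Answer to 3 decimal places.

Rounding to 7 decimal places leaves the longitude within ±5e-08° of the true value.
At 30.3°: 5e-08° × 111320 × cos 30.3° = 5e-08 × 111320 × 0.8634 ≈ 0.0048057 m.
Error at 60.7° = 5e-08° × 111320 × cos 60.7° ≈ 0.005566 × 0.4894 = 0.0027239 m.
The ratio reduces to cos 30.3° / cos 60.7° = 0.8634/0.4894 ≈ 1.7643.

1.764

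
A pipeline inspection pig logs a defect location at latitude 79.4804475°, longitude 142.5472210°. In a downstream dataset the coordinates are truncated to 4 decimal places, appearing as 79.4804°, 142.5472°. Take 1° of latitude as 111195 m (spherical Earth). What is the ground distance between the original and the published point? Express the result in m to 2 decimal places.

The latitude changed by +0.0000475° and the longitude by +0.0000210°.
N–S: 0.0000475° × 111195 m/° = 5.28176 m.
E–W at 79.4804°: 0.0000210° × 111195 × cos 79.4804° = 0.0000210 × 111195 × 0.1826 ≈ 0.426323 m.
Distance: √(5.28176² + 0.426323²) ≈ 5.29894 m.

5.30 m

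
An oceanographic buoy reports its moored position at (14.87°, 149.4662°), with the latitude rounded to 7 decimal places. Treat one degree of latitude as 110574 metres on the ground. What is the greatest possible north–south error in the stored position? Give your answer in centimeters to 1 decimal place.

0.6 centimeters

Rounding to 7 decimal places leaves the latitude within ±5e-08° of the true value.
Along the meridian that is 5e-08° × 110574 m/° = 0.0055287 m.
That is 0.0055287 m = 0.55287 cm.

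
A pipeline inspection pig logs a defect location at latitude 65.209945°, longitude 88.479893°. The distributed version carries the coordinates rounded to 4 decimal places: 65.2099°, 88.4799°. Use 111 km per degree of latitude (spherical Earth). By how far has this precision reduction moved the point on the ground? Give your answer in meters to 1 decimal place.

Δlat = 65.209945 − 65.2099 = +0.000045°; Δlon = 88.479893 − 88.4799 = -0.000007°.
N–S: 0.000045° × 111000 m/° = 4.995 m.
East–west at this latitude: -0.000007° × 111000 × cos 65.2099° ≈ -0.000007 × 46541.8 = -0.325792 m.
Distance: √(4.995² + 0.325792²) ≈ 5.00561 m.

5.0 meters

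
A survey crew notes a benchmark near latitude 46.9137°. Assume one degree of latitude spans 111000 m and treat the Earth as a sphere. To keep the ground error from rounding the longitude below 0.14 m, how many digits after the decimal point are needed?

6 decimal places

At 46.9137° one degree of longitude covers 111000 × cos 46.9137° ≈ 111000 × 0.6831 ≈ 75824 m.
Rounding to N decimal places gives at most 0.5 × 10⁻ᴺ degrees of error, i.e. 0.5 × 10⁻ᴺ × 75824 m.
Need 0.5 × 75824 × 10⁻ᴺ ≤ 0.14 → 10⁻ᴺ ≤ 3.693e-06, so N ≥ 5.43.
So 6 decimal places suffice (0.0379 m); 5 would allow up to 0.379 m.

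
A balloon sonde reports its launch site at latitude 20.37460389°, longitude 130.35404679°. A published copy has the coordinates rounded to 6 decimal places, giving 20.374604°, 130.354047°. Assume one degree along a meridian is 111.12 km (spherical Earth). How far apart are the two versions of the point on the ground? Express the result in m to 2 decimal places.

0.03 m

Δlat = 20.37460389 − 20.374604 = -0.00000011°; Δlon = 130.35404679 − 130.354047 = -0.00000021°.
N–S: -0.00000011° × 111120 m/° = -0.0122232 m.
East–west at this latitude: -0.00000021° × 111120 × cos 20.3746° ≈ -0.00000021 × 104168 = -0.0218753 m.
Combined displacement = (0.0122232² + 0.0218753²)^½ ≈ 0.0250586 m.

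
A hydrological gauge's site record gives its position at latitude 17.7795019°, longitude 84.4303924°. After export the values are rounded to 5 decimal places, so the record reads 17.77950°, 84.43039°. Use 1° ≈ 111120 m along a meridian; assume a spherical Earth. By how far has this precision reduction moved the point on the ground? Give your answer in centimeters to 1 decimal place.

33.0 centimeters

Δlat = 17.7795019 − 17.77950 = +0.0000019°; Δlon = 84.4303924 − 84.43039 = +0.0000024°.
North–south shift: 0.0000019 × 111120 = 0.211128 m.
E–W at 17.7795°: 0.0000024° × 111120 × cos 17.7795° = 0.0000024 × 111120 × 0.9522 ≈ 0.253951 m.
Hypotenuse of the two orthogonal shifts: √(0.211128² + 0.253951²) = 0.330251 m.
That is 0.330251 m = 33.025 cm.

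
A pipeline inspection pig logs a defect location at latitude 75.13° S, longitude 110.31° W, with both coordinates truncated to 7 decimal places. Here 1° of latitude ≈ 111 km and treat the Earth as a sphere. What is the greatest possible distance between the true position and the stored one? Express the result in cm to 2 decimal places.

1.15 cm

Truncating at 7 decimal places can drop up to a full unit in the last place, so each coordinate may be off by as much as 1e-07°.
Latitude error → 1e-07 × 111000 = 0.0111 m along the meridian.
E–W at 75.13°: 1e-07° × 111000 × cos 75.13° = 1e-07 × 111000 × 0.2566 ≈ 0.00284856 m.
The two errors are perpendicular, so the maximum displacement is √(0.0111² + 0.00284856²) ≈ 0.0114597 m.
That is 0.0114597 m = 1.146 cm.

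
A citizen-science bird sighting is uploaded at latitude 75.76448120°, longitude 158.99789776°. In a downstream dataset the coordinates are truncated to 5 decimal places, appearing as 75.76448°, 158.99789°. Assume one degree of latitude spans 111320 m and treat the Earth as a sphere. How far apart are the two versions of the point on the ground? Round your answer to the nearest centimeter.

25 centimeters

Δlat = 75.76448120 − 75.76448 = +0.00000120°; Δlon = 158.99789776 − 158.99789 = +0.00000776°.
N–S: 0.00000120° × 111320 m/° = 0.133584 m.
East–west at this latitude: 0.00000776° × 111320 × cos 75.7645° ≈ 0.00000776 × 27374.5 = 0.212426 m.
Hypotenuse of the two orthogonal shifts: √(0.133584² + 0.212426²) = 0.250937 m.
That is 0.250937 m = 25.094 cm.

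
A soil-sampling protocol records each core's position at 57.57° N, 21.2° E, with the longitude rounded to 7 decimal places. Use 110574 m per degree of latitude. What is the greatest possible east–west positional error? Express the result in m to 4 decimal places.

0.0030 m

Rounding to 7 decimal places leaves the longitude within ±5e-08° of the true value.
At latitude 57.57° a degree of longitude spans 110574 m × cos 57.57° = 110574 × 0.5363 ≈ 59297.4 m.
So at most 5e-08° × 59297.4 ≈ 0.00296487 m east–west.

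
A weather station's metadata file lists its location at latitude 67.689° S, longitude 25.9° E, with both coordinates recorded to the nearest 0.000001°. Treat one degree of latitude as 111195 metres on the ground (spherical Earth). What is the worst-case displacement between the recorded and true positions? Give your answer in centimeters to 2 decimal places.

5.95 centimeters

Rounding to 6 decimal places leaves each coordinate within ±5e-07° of the true value.
Latitude error → 5e-07 × 111195 = 0.0555975 m along the meridian.
E–W at 67.689°: 5e-07° × 111195 × cos 67.689° = 5e-07 × 111195 × 0.3796 ≈ 0.0211067 m.
Worst case both components are at the extreme and orthogonal: √(0.0555975² + 0.0211067²) ≈ 0.0594691 m.
That is 0.0594691 m = 5.9469 cm.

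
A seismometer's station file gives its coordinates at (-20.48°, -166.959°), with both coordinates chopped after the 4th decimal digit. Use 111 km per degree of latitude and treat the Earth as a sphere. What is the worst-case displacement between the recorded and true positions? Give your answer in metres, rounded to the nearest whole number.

Truncating at 4 decimal places can drop up to a full unit in the last place, so each coordinate may be off by as much as 0.0001°.
N–S: 0.0001° × 111000 m/° = 11.1 m.
Longitude error → 0.0001 × 111000 × cos 20.48° = 0.0001 × 111000 × 0.9368 ≈ 10.3984 m.
The two errors are perpendicular, so the maximum displacement is √(11.1² + 10.3984²) ≈ 15.2098 m.

15 metres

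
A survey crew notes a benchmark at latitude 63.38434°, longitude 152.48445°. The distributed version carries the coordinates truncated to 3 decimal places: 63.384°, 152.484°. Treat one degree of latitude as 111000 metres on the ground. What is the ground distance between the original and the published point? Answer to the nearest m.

44 m

The latitude changed by +0.00034° and the longitude by +0.00045°.
N–S: 0.00034° × 111000 m/° = 37.74 m.
East–west at this latitude: 0.00045° × 111000 × cos 63.384° ≈ 0.00045 × 49729 = 22.378 m.
Hypotenuse of the two orthogonal shifts: √(37.74² + 22.378²) = 43.8758 m.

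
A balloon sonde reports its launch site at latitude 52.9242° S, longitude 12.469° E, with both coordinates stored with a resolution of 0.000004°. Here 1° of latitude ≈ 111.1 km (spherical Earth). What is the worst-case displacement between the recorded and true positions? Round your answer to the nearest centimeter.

With a 0.000004° grid the true value lies within half a step, ±0.000004°/2 = ±2e-06°, of the stored one.
Latitude error → 2e-06 × 111100 = 0.2222 m along the meridian.
East–west component at 52.9242°: 2e-06° × 111100 × cos 52.9242° ≈ 2e-06 × 66979 ≈ 0.133958 m.
Worst case both components are at the extreme and orthogonal: √(0.2222² + 0.133958²) ≈ 0.259456 m.
That is 0.259456 m = 25.946 cm.

26 centimeters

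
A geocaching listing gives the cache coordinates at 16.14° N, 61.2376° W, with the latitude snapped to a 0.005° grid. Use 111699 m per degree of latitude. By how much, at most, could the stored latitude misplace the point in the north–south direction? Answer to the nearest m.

279 m

With a 0.005° grid the true value lies within half a step, ±0.005°/2 = ±0.0025°, of the stored one.
So the N–S error is at most 0.0025 × 111699 = 279.248 m.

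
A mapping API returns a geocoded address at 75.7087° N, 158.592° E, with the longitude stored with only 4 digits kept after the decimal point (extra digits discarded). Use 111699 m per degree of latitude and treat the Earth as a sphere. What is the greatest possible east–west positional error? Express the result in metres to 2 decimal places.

Truncating at 4 decimal places can drop up to a full unit in the last place, so the longitude may be off by as much as 0.0001°.
Parallels shrink by cos φ, so at 75.7087° a degree of longitude is 111699 × 0.2469 ≈ 27573.1 m.
So at most 0.0001° × 27573.1 ≈ 2.75731 m east–west.

2.76 metres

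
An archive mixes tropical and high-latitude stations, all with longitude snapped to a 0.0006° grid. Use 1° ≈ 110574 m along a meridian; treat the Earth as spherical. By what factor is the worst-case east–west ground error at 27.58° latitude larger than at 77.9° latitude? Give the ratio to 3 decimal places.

4.228

With a 0.0006° grid the true value lies within half a step, ±0.0006°/2 = ±0.0003°, of the stored one.
Error at 27.58° = 0.0003° × 110574 × cos 27.58° ≈ 33.172 × 0.8864 = 29.403 m.
Error at 77.9° = 0.0003° × 110574 × cos 77.9° ≈ 33.172 × 0.2096 = 6.9535 m.
The ratio reduces to cos 27.58° / cos 77.9° = 0.8864/0.2096 ≈ 4.2285.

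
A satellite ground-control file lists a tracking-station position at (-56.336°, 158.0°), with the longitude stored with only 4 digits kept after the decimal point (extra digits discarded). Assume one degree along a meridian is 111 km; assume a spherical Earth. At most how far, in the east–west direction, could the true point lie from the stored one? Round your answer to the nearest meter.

6 meters

Truncating at 4 decimal places can drop up to a full unit in the last place, so the longitude may be off by as much as 0.0001°.
Parallels shrink by cos φ, so at 56.336° a degree of longitude is 111000 × 0.5543 ≈ 61529.7 m.
East–west error: 0.0001° × 61529.7 m/° ≈ 6.15297 m.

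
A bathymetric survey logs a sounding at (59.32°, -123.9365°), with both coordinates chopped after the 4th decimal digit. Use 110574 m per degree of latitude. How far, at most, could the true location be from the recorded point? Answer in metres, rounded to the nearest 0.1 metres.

Truncating at 4 decimal places can drop up to a full unit in the last place, so each coordinate may be off by as much as 0.0001°.
North–south component: 0.0001° × 110574 = 11.0574 m.
E–W at 59.32°: 0.0001° × 110574 × cos 59.32° = 0.0001 × 110574 × 0.5102 ≈ 5.64196 m.
The two errors are perpendicular, so the maximum displacement is √(11.0574² + 5.64196²) ≈ 12.4136 m.

12.4 metres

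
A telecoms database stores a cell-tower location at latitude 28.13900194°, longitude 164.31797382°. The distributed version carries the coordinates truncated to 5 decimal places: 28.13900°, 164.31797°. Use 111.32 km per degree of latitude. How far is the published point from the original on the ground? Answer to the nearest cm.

Δlat = 28.13900194 − 28.13900 = +0.00000194°; Δlon = 164.31797382 − 164.31797 = +0.00000382°.
N–S: 0.00000194° × 111320 m/° = 0.215961 m.
E–W at 28.139°: 0.00000382° × 111320 × cos 28.139° = 0.00000382 × 111320 × 0.8818 ≈ 0.374981 m.
Distance: √(0.215961² + 0.374981²) ≈ 0.432724 m.
That is 0.432724 m = 43.272 cm.

43 cm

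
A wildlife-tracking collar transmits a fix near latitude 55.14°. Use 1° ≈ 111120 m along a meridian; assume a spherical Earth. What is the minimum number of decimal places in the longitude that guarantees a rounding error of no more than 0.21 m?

6

At 55.14° one degree of longitude covers 111120 × cos 55.14° ≈ 111120 × 0.5716 ≈ 63513.2 m.
With N decimal places the half-ulp bound is 0.5·10⁻ᴺ°, or 0.5·10⁻ᴺ × 63513.2 m on the ground.
Setting 31756.6 × 10⁻ᴺ ≤ 0.21 gives 10ᴺ ≥ 1.512e+05, i.e. N ≥ 5.18.
At 5 places the error can reach 0.318 m, but 6 places keeps it to 0.0318 m.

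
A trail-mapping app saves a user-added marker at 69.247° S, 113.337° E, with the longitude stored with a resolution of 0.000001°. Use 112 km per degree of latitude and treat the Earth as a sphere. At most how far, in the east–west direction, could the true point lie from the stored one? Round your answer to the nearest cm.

2 cm

With a 0.000001° grid the true value lies within half a step, ±0.000001°/2 = ±5e-07°, of the stored one.
One degree of longitude at 69.247° is 112000 × cos 69.247° ≈ 112000 × 0.3543 = 39686.1 m.
Maximum E–W displacement: 5e-07 × 39686.1 = 0.019843 m.
That is 0.019843 m = 1.9843 cm.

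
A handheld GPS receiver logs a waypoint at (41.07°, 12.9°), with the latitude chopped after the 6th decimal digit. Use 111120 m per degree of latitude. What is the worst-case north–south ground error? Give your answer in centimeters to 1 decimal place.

11.1 centimeters

Truncating at 6 decimal places can drop up to a full unit in the last place, so the latitude may be off by as much as 1e-06°.
North–south distance: 1e-06° × 111120 m/° = 0.11112 m.
That is 0.11112 m = 11.112 cm.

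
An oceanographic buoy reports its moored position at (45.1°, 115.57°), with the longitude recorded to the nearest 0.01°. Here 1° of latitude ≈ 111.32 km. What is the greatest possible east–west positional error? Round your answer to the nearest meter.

Rounding to 2 decimal places leaves the longitude within ±0.005° of the true value.
Parallels shrink by cos φ, so at 45.1° a degree of longitude is 111320 × 0.7059 ≈ 78577.6 m.
Maximum E–W displacement: 0.005 × 78577.6 = 392.888 m.

393 meters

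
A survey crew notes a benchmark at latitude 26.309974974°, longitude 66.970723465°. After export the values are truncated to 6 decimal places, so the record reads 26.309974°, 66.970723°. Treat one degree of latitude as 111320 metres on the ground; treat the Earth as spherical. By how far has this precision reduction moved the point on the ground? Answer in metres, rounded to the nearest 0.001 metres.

0.118 metres

The latitude changed by +0.000000974° and the longitude by +0.000000465°.
N–S: 0.000000974° × 111320 m/° = 0.108426 m.
E–W at 26.31°: 0.000000465° × 111320 × cos 26.31° = 0.000000465 × 111320 × 0.8964 ≈ 0.0464016 m.
Distance: √(0.108426² + 0.0464016²) ≈ 0.117937 m.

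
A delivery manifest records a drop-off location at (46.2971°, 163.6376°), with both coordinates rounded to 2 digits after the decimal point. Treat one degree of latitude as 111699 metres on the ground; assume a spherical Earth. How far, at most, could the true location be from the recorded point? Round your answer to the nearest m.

Rounding to 2 decimal places leaves each coordinate within ±0.005° of the true value.
Latitude error → 0.005 × 111699 = 558.495 m along the meridian.
East–west component at 46.2971°: 0.005° × 111699 × cos 46.2971° ≈ 0.005 × 77175 ≈ 385.875 m.
Worst case both components are at the extreme and orthogonal: √(558.495² + 385.875²) ≈ 678.834 m.

679 m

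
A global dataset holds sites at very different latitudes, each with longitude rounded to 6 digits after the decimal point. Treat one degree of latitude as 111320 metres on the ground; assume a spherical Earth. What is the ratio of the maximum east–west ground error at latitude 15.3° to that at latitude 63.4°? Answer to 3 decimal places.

Rounding to 6 decimal places leaves the longitude within ±5e-07° of the true value.
Error at 15.3° = 5e-07° × 111320 × cos 15.3° ≈ 0.05566 × 0.9646 = 0.053687 m.
Error at 63.4° = 5e-07° × 111320 × cos 63.4° ≈ 0.05566 × 0.4478 = 0.024922 m.
The ratio reduces to cos 15.3° / cos 63.4° = 0.9646/0.4478 ≈ 2.1542.

2.154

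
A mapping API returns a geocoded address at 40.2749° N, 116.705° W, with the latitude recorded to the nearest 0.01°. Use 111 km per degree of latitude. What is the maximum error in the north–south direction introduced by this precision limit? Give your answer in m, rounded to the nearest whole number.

555 m

Rounding to 2 decimal places leaves the latitude within ±0.005° of the true value.
North–south distance: 0.005° × 111000 m/° = 555 m.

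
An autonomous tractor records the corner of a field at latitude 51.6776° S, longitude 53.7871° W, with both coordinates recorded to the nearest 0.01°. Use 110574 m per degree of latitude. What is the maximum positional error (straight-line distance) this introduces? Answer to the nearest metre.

651 metres

Rounding to 2 decimal places leaves each coordinate within ±0.005° of the true value.
N–S: 0.005° × 110574 m/° = 552.87 m.
E–W at 51.6776°: 0.005° × 110574 × cos 51.6776° = 0.005 × 110574 × 0.6201 ≈ 342.827 m.
The two errors are perpendicular, so the maximum displacement is √(552.87² + 342.827²) ≈ 650.535 m.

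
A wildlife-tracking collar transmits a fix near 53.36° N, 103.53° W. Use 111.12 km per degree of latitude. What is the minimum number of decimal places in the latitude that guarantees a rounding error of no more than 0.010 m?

7 decimal places

One degree of latitude covers 111120 m.
Rounding to N decimal places gives at most 0.5 × 10⁻ᴺ degrees of error, i.e. 0.5 × 10⁻ᴺ × 111120 m.
Need 0.5 × 111120 × 10⁻ᴺ ≤ 0.010 → 10⁻ᴺ ≤ 1.800e-07, so N ≥ 6.74.
N = 6 would give 0.0556 m (too coarse); N = 7 gives 0.00556 m ≤ 0.010 m.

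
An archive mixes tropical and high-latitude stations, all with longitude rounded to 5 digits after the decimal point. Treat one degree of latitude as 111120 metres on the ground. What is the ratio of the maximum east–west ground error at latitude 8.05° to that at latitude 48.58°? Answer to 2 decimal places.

1.50

Rounding to 5 decimal places leaves the longitude within ±5e-06° of the true value.
Error at 8.05° = 5e-06° × 111120 × cos 8.05° ≈ 0.5556 × 0.9901 = 0.55013 m.
At 48.58°: 5e-06° × 111120 × cos 48.58° = 5e-06 × 111120 × 0.6616 ≈ 0.36757 m.
The ratio reduces to cos 8.05° / cos 48.58° = 0.9901/0.6616 ≈ 1.4967.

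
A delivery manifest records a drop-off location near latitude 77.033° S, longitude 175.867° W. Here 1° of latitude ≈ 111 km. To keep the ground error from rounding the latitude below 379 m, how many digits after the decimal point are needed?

3

One degree of latitude covers 111000 m.
With N decimal places the half-ulp bound is 0.5·10⁻ᴺ°, or 0.5·10⁻ᴺ × 111000 m on the ground.
Setting 55500 × 10⁻ᴺ ≤ 379 gives 10ᴺ ≥ 146.4, i.e. N ≥ 2.17.
At 2 places the error can reach 555 m, but 3 places keeps it to 55.5 m.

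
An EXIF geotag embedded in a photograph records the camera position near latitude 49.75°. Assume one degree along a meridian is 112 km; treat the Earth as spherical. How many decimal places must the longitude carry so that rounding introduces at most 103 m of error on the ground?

At 49.75° one degree of longitude covers 112000 × cos 49.75° ≈ 112000 × 0.6461 ≈ 72365.9 m.
With N decimal places the half-ulp bound is 0.5·10⁻ᴺ°, or 0.5·10⁻ᴺ × 72365.9 m on the ground.
Need 0.5 × 72365.9 × 10⁻ᴺ ≤ 103 → 10⁻ᴺ ≤ 2.847e-03, so N ≥ 2.55.
So 3 decimal places suffice (36.2 m); 2 would allow up to 362 m.

3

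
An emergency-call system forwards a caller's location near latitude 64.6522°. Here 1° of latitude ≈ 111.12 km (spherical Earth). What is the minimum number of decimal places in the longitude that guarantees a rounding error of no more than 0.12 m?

At 64.6522° one degree of longitude covers 111120 × cos 64.6522° ≈ 111120 × 0.4281 ≈ 47571.8 m.
N decimal places → at most half a unit in the last place, 0.5 × 10⁻ᴺ° = 47571.8/2 × 10⁻ᴺ m.
Need 0.5 × 47571.8 × 10⁻ᴺ ≤ 0.12 → 10⁻ᴺ ≤ 5.045e-06, so N ≥ 5.30.
N = 5 would give 0.238 m (too coarse); N = 6 gives 0.0238 m ≤ 0.12 m.

6 decimal places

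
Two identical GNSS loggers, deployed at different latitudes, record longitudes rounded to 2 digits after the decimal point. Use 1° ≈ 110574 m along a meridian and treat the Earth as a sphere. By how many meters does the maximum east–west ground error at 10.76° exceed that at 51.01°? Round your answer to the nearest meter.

Rounding to 2 decimal places leaves the longitude within ±0.005° of the true value.
At 10.76°: 0.005° × 110574 × cos 10.76° = 0.005 × 110574 × 0.9824 ≈ 543.15 m.
Error at 51.01° = 0.005° × 110574 × cos 51.01° ≈ 552.87 × 0.6292 = 347.86 m.
Difference: 543.15 − 347.86 = 195.29 m.

195 meters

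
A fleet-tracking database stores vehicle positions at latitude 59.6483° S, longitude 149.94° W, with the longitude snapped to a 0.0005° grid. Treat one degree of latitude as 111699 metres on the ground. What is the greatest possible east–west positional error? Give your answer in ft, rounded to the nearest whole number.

46 ft

With a 0.0005° grid the true value lies within half a step, ±0.0005°/2 = ±0.00025°, of the stored one.
Parallels shrink by cos φ, so at 59.6483° a degree of longitude is 111699 × 0.5053 ≈ 56442.2 m.
East–west error: 0.00025° × 56442.2 m/° ≈ 14.1106 m.
Converting: 14.1106 m × 3.2808 ft/m ≈ 46.294 ft.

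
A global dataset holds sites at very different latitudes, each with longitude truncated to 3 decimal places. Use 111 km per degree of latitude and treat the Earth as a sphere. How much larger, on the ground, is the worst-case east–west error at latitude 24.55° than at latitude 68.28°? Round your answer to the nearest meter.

60 meters

Truncating at 3 decimal places can drop up to a full unit in the last place, so the longitude may be off by as much as 0.001°.
At 24.55°: 0.001° × 111000 × cos 24.55° = 0.001 × 111000 × 0.9096 ≈ 100.97 m.
At 68.28°: 0.001° × 111000 × cos 68.28° = 0.001 × 111000 × 0.3701 ≈ 41.078 m.
Difference: 100.97 − 41.078 = 59.888 m.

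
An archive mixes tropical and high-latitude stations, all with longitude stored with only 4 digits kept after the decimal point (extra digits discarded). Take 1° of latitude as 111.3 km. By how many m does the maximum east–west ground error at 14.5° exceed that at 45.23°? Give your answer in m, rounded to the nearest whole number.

Truncating at 4 decimal places can drop up to a full unit in the last place, so the longitude may be off by as much as 0.0001°.
At 14.5°: 0.0001° × 111300 × cos 14.5° = 0.0001 × 111300 × 0.9681 ≈ 10.775 m.
Error at 45.23° = 0.0001° × 111300 × cos 45.23° ≈ 11.13 × 0.7043 = 7.8384 m.
So the lower-latitude error exceeds the higher by 10.775 − 7.8384 = 2.937 m.

3 m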